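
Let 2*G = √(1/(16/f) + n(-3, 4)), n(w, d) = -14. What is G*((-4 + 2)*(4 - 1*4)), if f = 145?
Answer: 0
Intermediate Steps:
G = I*√79/8 (G = √(1/(16/145) - 14)/2 = √(145/16 - 14)/2 = √(-79/16)/2 = (I*√79/4)/2 = I*√79/8 ≈ 1.111*I)
G*((-4 + 2)*(4 - 1*4)) = (I*√79/8)*((-4 + 2)*(4 - 1*4)) = (I*√79/8)*(-2*(4 - 4)) = (I*√79/8)*(-2*0) = (I*√79/8)*0 = 0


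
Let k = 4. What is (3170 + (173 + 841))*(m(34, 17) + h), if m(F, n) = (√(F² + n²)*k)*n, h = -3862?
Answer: -16158608 + 4836704*√5 ≈ -5.3434e+6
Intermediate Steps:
m(F, n) = 4*n*√(F² + n²) (m(F, n) = (√(F² + n²)*4)*n = (4*√(F² + n²))*n = 4*n*√(F² + n²))
(3170 + (173 + 841))*(m(34, 17) + h) = (3170 + (173 + 841))*(4*17*√(34² + 17²) - 3862) = (3170 + 1014)*(4*17*√(1156 + 289) - 3862) = 4184*(4*17*√1445 - 3862) = 4184*(4*17*(17*√5) - 3862) = 4184*(1156*√5 - 3862) = 4184*(-3862 + 1156*√5) = -16158608 + 4836704*√5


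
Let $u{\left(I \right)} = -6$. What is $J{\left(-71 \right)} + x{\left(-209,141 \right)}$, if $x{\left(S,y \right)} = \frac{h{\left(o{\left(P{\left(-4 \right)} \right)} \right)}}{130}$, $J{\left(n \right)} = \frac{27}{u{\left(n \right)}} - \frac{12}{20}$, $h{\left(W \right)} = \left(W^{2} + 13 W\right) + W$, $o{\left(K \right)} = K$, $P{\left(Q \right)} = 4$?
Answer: $- \frac{591}{130} \approx -4.5462$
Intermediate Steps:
$h{\left(W \right)} = W^{2} + 14 W$
$J{\left(n \right)} = - \frac{51}{10}$ ($J{\left(n \right)} = \frac{27}{-6} - \frac{12}{20} = 27 \left(- \frac{1}{6}\right) - \frac{3}{5} = - \frac{9}{2} - \frac{3}{5} = - \frac{51}{10}$)
$x{\left(S,y \right)} = \frac{36}{65}$ ($x{\left(S,y \right)} = \frac{4 \left(14 + 4\right)}{130} = 4 \cdot 18 \cdot \frac{1}{130} = 72 \cdot \frac{1}{130} = \frac{36}{65}$)
$J{\left(-71 \right)} + x{\left(-209,141 \right)} = - \frac{51}{10} + \frac{36}{65} = - \frac{591}{130}$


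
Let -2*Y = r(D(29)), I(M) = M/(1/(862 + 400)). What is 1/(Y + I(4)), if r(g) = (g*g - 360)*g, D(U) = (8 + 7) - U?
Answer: 1/3900 ≈ 0.00025641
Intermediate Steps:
D(U) = 15 - U
r(g) = g*(-360 + g²) (r(g) = (g² - 360)*g = (-360 + g²)*g = g*(-360 + g²))
I(M) = 1262*M (I(M) = M/(1/1262) = M*1262 = 1262*M)
Y = -1148 (Y = -(15 - 1*29)*(-360 + (15 - 1*29)²)/2 = -(15 - 29)*(-360 + (15 - 29)²)/2 = -(-7)*(-360 + (-14)²) = -(-7)*(-360 + 196) = -(-7)*(-164) = -½*2296 = -1148)
1/(Y + I(4)) = 1/(-1148 + 1262*4) = 1/(-1148 + 5048) = 1/3900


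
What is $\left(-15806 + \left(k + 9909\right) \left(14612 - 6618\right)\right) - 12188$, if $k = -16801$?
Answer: $-55122642$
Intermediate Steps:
$\left(-15806 + \left(k + 9909\right) \left(14612 - 6618\right)\right) - 12188 = \left(-15806 + \left(-16801 + 9909\right) \left(14612 - 6618\right)\right) - 12188 = \left(-15806 - 55094648\right) - 12188 = -55110454 - 12188 = -55122642$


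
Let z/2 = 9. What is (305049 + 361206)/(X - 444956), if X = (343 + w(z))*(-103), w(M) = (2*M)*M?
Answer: -222085/182343 ≈ -1.2180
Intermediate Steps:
z = 18 (z = 2*9 = 18)
w(M) = 2*M²
X = -102073 (X = (343 + 2*18²)*(-103) = (343 + 2*324)*(-103) = (343 + 648)*(-103) = 991*(-103) = -102073)
(305049 + 361206)/(X - 444956) = (305049 + 361206)/(-102073 - 444956) = 666255/(-547029) = 666255*(-1/547029) = -222085/182343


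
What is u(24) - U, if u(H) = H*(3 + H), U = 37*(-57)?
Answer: 2757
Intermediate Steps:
U = -2109
u(24) - U = 24*(3 + 24) - 1*(-2109) = 24*27 + 2109 = 648 + 2109 = 2757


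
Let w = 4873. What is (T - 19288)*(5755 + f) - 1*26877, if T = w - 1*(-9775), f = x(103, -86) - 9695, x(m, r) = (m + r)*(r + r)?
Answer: 31822083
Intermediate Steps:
x(m, r) = 2*r*(m + r) (x(m, r) = (m + r)*(2*r) = 2*r*(m + r))
f = -12619 (f = 2*(-86)*(103 - 86) - 9695 = 2*(-86)*17 - 9695 = -2924 - 9695 = -12619)
T = 14648 (T = 4873 - 1*(-9775) = 4873 + 9775 = 14648)
(T - 19288)*(5755 + f) - 1*26877 = (14648 - 19288)*(5755 - 12619) - 1*26877 = -4640*(-6864) - 26877 = 31848960 - 26877 = 31822083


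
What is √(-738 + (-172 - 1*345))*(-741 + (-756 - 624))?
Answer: -2121*I*√1255 ≈ -75139.0*I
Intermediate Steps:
√(-738 + (-172 - 1*345))*(-741 + (-756 - 624)) = √(-738 + (-172 - 345))*(-741 - 1380) = √(-738 - 517)*(-2121) = √(-1255)*(-2121) = (I*√1255)*(-2121) = -2121*I*√1255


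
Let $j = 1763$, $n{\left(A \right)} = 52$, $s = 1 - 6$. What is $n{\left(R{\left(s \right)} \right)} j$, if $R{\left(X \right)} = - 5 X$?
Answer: $91676$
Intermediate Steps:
$s = -5$ ($s = 1 - 6 = -5$)
$n{\left(R{\left(s \right)} \right)} j = 52 \cdot 1763 = 91676$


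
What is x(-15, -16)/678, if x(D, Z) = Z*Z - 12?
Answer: 122/339 ≈ 0.35988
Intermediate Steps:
x(D, Z) = -12 + Z² (x(D, Z) = Z² - 12 = -12 + Z²)
x(-15, -16)/678 = (-12 + (-16)²)/678 = (-12 + 256)*(1/678) = 244*(1/678) = 122/339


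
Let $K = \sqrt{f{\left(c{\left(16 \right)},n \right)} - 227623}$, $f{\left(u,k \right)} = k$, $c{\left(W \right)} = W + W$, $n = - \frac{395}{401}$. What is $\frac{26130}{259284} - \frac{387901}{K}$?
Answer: $\frac{4355}{43214} + \frac{387901 i \sqrt{36602164418}}{91277218} \approx 0.10078 + 813.04 i$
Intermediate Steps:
$n = - \frac{395}{401}$ ($n = \left(-395\right) \frac{1}{401} = - \frac{395}{401} \approx -0.98504$)
$c{\left(W \right)} = 2 W$
$K = \frac{i \sqrt{36602164418}}{401}$ ($K = \sqrt{- \frac{395}{401} - 227623} = \sqrt{- \frac{91277218}{401}} = \frac{i \sqrt{36602164418}}{401} \approx 477.1 i$)
$\frac{26130}{259284} - \frac{387901}{K} = \frac{26130}{259284} - \frac{387901}{\frac{1}{401} i \sqrt{36602164418}} = 26130 \cdot \frac{1}{259284} - 387901 \left(- \frac{i \sqrt{36602164418}}{91277218}\right) = \frac{4355}{43214} + \frac{387901 i \sqrt{36602164418}}{91277218}$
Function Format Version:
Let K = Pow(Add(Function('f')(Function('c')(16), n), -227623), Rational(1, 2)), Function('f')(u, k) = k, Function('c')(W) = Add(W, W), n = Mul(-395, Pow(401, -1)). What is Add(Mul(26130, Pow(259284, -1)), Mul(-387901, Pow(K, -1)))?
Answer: Add(Rational(4355, 43214), Mul(Rational(387901, 91277218), I, Pow(36602164418, Rational(1, 2)))) ≈ Add(0.10078, Mul(813.04, I))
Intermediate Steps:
n = Rational(-395, 401) (n = Mul(-395, Rational(1, 401)) = Rational(-395, 401) ≈ -0.98504)
Function('c')(W) = Mul(2, W)
K = Mul(Rational(1, 401), I, Pow(36602164418, Rational(1, 2))) (K = Pow(Add(Rational(-395, 401), -227623), Rational(1, 2)) = Pow(Rational(-91277218, 401), Rational(1, 2)) = Mul(Rational(1, 401), I, Pow(36602164418, Rational(1, 2))) ≈ Mul(477.10, I))
Add(Mul(26130, Pow(259284, -1)), Mul(-387901, Pow(K, -1))) = Add(Mul(26130, Pow(259284, -1)), Mul(-387901, Pow(Mul(Rational(1, 401), I, Pow(36602164418, Rational(1, 2))), -1))) = Add(Mul(26130, Rational(1, 259284)), Mul(-387901, Mul(Rational(-1, 91277218), I, Pow(36602164418, Rational(1, 2))))) = Add(Rational(4355, 43214), Mul(Rational(387901, 91277218), I, Pow(36602164418, Rational(1, 2))))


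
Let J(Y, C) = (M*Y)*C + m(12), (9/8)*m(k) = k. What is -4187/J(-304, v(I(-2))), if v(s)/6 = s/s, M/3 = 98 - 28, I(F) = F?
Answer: 12561/1149088 ≈ 0.010931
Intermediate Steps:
m(k) = 8*k/9
M = 210 (M = 3*(98 - 28) = 3*70 = 210)
v(s) = 6 (v(s) = 6*(s/s) = 6*1 = 6)
J(Y, C) = 32/3 + 210*C*Y (J(Y, C) = (210*Y)*C + (8/9)*12 = 210*C*Y + 32/3 = 32/3 + 210*C*Y)
-4187/J(-304, v(I(-2))) = -4187/(32/3 + 210*6*(-304)) = -4187/(32/3 - 383040) = -4187/(-1149088/3) = -4187*(-3/1149088) = 12561/1149088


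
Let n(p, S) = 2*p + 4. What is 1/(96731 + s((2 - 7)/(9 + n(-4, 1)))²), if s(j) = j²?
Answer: 1/96732 ≈ 1.0338e-5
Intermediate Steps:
n(p, S) = 4 + 2*p
1/(96731 + s((2 - 7)/(9 + n(-4, 1)))²) = 1/(96731 + (((2 - 7)/(9 + (4 + 2*(-4))))²)²) = 1/(96731 + ((-5/(9 + (4 - 8)))²)²) = 1/(96731 + ((-5/(9 - 4))²)²) = 1/(96731 + ((-5/5)²)²) = 1/(96731 + ((-5*⅕)²)²) = 1/(96731 + ((-1)²)²) = 1/(96731 + 1²) = 1/(96731 + 1) = 1/96732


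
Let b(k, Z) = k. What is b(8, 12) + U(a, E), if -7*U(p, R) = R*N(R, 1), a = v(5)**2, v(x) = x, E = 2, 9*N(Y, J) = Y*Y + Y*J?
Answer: 164/21 ≈ 7.8095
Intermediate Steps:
N(Y, J) = Y**2/9 + J*Y/9 (N(Y, J) = (Y*Y + Y*J)/9 = (Y**2 + J*Y)/9 = Y**2/9 + J*Y/9)
a = 25 (a = 5**2 = 25)
U(p, R) = -R**2*(1 + R)/63 (U(p, R) = -R*R*(1 + R)/9/7 = -R**2*(1 + R)/63)
b(8, 12) + U(a, E) = 8 + (1/63)*2**2*(-1 - 1*2) = 8 + (1/63)*4*(-1 - 2) = 8 + (1/63)*4*(-3) = 8 - 4/21 = 164/21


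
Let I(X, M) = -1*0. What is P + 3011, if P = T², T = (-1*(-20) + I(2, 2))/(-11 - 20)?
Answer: 2893971/961 ≈ 3011.4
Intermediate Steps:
I(X, M) = 0
T = -20/31 (T = (-1*(-20) + 0)/(-11 - 20) = (20 + 0)/(-31) = 20*(-1/31) = -20/31 ≈ -0.64516)
P = 400/961 (P = (-20/31)² = 400/961 ≈ 0.41623)
P + 3011 = 400/961 + 3011 = 2893971/961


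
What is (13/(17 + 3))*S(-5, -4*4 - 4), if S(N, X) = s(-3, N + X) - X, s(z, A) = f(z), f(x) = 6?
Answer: 169/10 ≈ 16.900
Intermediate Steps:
s(z, A) = 6
S(N, X) = 6 - X
(13/(17 + 3))*S(-5, -4*4 - 4) = (13/(17 + 3))*(6 - (-4*4 - 4)) = (13/20)*(6 - (-16 - 4)) = (13*(1/20))*(6 - 1*(-20)) = 13*(6 + 20)/20 = (13/20)*26 = 169/10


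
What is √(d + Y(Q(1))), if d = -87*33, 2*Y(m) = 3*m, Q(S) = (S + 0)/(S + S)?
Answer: I*√11481/2 ≈ 53.575*I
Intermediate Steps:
Q(S) = ½ (Q(S) = S/((2*S)) = S*(1/(2*S)) = ½)
Y(m) = 3*m/2 (Y(m) = (3*m)/2 = 3*m/2)
d = -2871
√(d + Y(Q(1))) = √(-2871 + (3/2)*(½)) = √(-2871 + ¾) = √(-11481/4) = I*√11481/2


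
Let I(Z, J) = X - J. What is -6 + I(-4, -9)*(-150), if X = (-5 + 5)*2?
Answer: -1356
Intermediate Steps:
X = 0 (X = 0*2 = 0)
I(Z, J) = -J (I(Z, J) = 0 - J = -J)
-6 + I(-4, -9)*(-150) = -6 - 1*(-9)*(-150) = -6 + 9*(-150) = -6 - 1350 = -1356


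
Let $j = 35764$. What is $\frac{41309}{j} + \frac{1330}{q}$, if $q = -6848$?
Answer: $\frac{29414739}{30613984} \approx 0.96083$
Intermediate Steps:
$\frac{41309}{j} + \frac{1330}{q} = \frac{41309}{35764} + \frac{1330}{-6848} = 41309 \cdot \frac{1}{35764} + 1330 \left(- \frac{1}{6848}\right) = \frac{41309}{35764} - \frac{665}{3424} = \frac{29414739}{30613984}$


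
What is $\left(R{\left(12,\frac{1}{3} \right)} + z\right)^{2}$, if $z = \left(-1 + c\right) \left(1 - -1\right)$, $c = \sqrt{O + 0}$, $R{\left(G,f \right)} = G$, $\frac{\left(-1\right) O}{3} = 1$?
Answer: $88 + 40 i \sqrt{3} \approx 88.0 + 69.282 i$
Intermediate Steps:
$O = -3$ ($O = \left(-3\right) 1 = -3$)
$c = i \sqrt{3}$ ($c = \sqrt{-3 + 0} = \sqrt{-3} = i \sqrt{3} \approx 1.732 i$)
$z = -2 + 2 i \sqrt{3}$ ($z = \left(-1 + i \sqrt{3}\right) \left(1 - -1\right) = \left(-1 + i \sqrt{3}\right) \left(1 + 1\right) = \left(-1 + i \sqrt{3}\right) 2 = -2 + 2 i \sqrt{3} \approx -2.0 + 3.4641 i$)
$\left(R{\left(12,\frac{1}{3} \right)} + z\right)^{2} = \left(12 - \left(2 - 2 i \sqrt{3}\right)\right)^{2} = \left(10 + 2 i \sqrt{3}\right)^{2}$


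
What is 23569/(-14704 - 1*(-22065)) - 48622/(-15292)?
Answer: 359161845/56282206 ≈ 6.3814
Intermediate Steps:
23569/(-14704 - 1*(-22065)) - 48622/(-15292) = 23569/(-14704 + 22065) - 48622*(-1/15292) = 23569/7361 + 24311/7646 = 359161845/56282206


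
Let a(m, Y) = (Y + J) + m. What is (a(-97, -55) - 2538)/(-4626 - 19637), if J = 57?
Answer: 2633/24263 ≈ 0.10852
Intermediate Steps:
a(m, Y) = 57 + Y + m (a(m, Y) = (Y + 57) + m = (57 + Y) + m = 57 + Y + m)
(a(-97, -55) - 2538)/(-4626 - 19637) = ((57 - 55 - 97) - 2538)/(-4626 - 19637) = (-95 - 2538)/(-24263) = -2633*(-1/24263) = 2633/24263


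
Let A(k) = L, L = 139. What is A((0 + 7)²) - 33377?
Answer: -33238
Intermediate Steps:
A(k) = 139
A((0 + 7)²) - 33377 = 139 - 33377 = -33238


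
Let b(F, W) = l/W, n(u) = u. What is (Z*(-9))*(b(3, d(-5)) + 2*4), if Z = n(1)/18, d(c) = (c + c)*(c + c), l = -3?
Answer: -797/200 ≈ -3.9850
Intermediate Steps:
d(c) = 4*c**2 (d(c) = (2*c)*(2*c) = 4*c**2)
Z = 1/18 ≈ 0.055556
b(F, W) = -3/W
(Z*(-9))*(b(3, d(-5)) + 2*4) = ((1/18)*(-9))*(-3/(4*(-5)**2) + 2*4) = -(-3/(4*25) + 8)/2 = -(-3/100 + 8)/2 = -1/2*797/100 = -797/200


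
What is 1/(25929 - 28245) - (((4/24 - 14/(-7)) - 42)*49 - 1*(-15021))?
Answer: -10089397/772 ≈ -13069.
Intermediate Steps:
1/(25929 - 28245) - (((4/24 - 14/(-7)) - 42)*49 - 1*(-15021)) = 1/(-2316) - (((4*(1/24) - 14*(-1/7)) - 42)*49 + 15021) = -1/2316 - (((1/6 + 2) - 42)*49 + 15021) = -1/2316 - ((13/6 - 42)*49 + 15021) = -1/2316 - (-239/6*49 + 15021) = -1/2316 - (-11711/6 + 15021) = -1/2316 - 1*78415/6 = -1/2316 - 78415/6 = -10089397/772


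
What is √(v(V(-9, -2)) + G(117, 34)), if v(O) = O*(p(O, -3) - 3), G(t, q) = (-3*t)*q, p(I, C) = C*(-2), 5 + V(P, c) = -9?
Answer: 2*I*√2994 ≈ 109.43*I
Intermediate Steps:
V(P, c) = -14 (V(P, c) = -5 - 9 = -14)
p(I, C) = -2*C
G(t, q) = -3*q*t
v(O) = 3*O (v(O) = O*(-2*(-3) - 3) = O*(6 - 3) = O*3 = 3*O)
√(v(V(-9, -2)) + G(117, 34)) = √(3*(-14) - 3*34*117) = √(-42 - 11934) = √(-11976) = 2*I*√2994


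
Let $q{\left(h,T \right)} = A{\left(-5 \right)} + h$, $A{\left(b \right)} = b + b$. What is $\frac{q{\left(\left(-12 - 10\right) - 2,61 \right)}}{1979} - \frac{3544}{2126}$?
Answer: $- \frac{3542930}{2103677} \approx -1.6842$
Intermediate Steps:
$A{\left(b \right)} = 2 b$
$q{\left(h,T \right)} = -10 + h$ ($q{\left(h,T \right)} = 2 \left(-5\right) + h = -10 + h$)
$\frac{q{\left(\left(-12 - 10\right) - 2,61 \right)}}{1979} - \frac{3544}{2126} = \frac{-10 - 24}{1979} - \frac{3544}{2126} = \left(-10 - 24\right) \frac{1}{1979} - \frac{1772}{1063} = \left(-34\right) \frac{1}{1979} - \frac{1772}{1063} = - \frac{34}{1979} - \frac{1772}{1063} = - \frac{3542930}{2103677}$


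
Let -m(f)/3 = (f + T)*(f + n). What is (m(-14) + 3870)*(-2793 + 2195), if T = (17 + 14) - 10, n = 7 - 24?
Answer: -2703558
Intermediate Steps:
n = -17
T = 21 (T = 31 - 10 = 21)
m(f) = -3*(-17 + f)*(21 + f) (m(f) = -3*(f + 21)*(f - 17) = -3*(21 + f)*(-17 + f) = -3*(-17 + f)*(21 + f))
(m(-14) + 3870)*(-2793 + 2195) = ((1071 - 12*(-14) - 3*(-14)**2) + 3870)*(-2793 + 2195) = ((1071 + 168 - 3*196) + 3870)*(-598) = ((1071 + 168 - 588) + 3870)*(-598) = (651 + 3870)*(-598) = 4521*(-598) = -2703558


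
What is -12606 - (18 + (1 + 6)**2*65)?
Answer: -15809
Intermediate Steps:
-12606 - (18 + (1 + 6)**2*65) = -12606 - (18 + 7**2*65) = -12606 - (18 + 49*65) = -12606 - (18 + 3185) = -12606 - 1*3203 = -12606 - 3203 = -15809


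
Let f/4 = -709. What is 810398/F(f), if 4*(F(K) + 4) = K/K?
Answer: -3241592/15 ≈ -2.1611e+5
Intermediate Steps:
f = -2836 (f = 4*(-709) = -2836)
F(K) = -15/4 (F(K) = -4 + (K/K)/4 = -4 + (1/4)*1 = -4 + 1/4 = -15/4)
810398/F(f) = 810398/(-15/4) = 810398*(-4/15) = -3241592/15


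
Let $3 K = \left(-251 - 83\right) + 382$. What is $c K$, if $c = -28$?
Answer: $-448$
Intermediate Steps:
$K = 16$ ($K = \frac{\left(-251 - 83\right) + 382}{3} = \frac{-334 + 382}{3} = \frac{1}{3} \cdot 48 = 16$)
$c K = \left(-28\right) 16 = -448$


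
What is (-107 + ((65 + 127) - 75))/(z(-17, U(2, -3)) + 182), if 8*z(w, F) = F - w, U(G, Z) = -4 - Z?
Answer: 5/92 ≈ 0.054348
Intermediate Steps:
z(w, F) = -w/8 + F/8 (z(w, F) = (F - w)/8 = -w/8 + F/8)
(-107 + ((65 + 127) - 75))/(z(-17, U(2, -3)) + 182) = (-107 + ((65 + 127) - 75))/((-⅛*(-17) + (-4 - 1*(-3))/8) + 182) = (-107 + (192 - 75))/((17/8 + (-4 + 3)/8) + 182) = (-107 + 117)/((17/8 + (⅛)*(-1)) + 182) = 10/((17/8 - ⅛) + 182) = 10/(2 + 182) = 10/184 = 10*(1/184) = 5/92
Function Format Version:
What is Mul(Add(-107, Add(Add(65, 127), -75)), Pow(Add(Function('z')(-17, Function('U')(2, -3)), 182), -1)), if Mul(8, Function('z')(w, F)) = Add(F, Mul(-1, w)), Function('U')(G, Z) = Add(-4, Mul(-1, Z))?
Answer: Rational(5, 92) ≈ 0.054348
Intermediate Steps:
Function('z')(w, F) = Add(Mul(Rational(-1, 8), w), Mul(Rational(1, 8), F)) (Function('z')(w, F) = Mul(Rational(1, 8), Add(F, Mul(-1, w))) = Add(Mul(Rational(-1, 8), w), Mul(Rational(1, 8), F)))
Mul(Add(-107, Add(Add(65, 127), -75)), Pow(Add(Function('z')(-17, Function('U')(2, -3)), 182), -1)) = Mul(Add(-107, Add(Add(65, 127), -75)), Pow(Add(Add(Mul(Rational(-1, 8), -17), Mul(Rational(1, 8), Add(-4, Mul(-1, -3)))), 182), -1)) = Mul(Add(-107, Add(192, -75)), Pow(Add(Add(Rational(17, 8), Mul(Rational(1, 8), Add(-4, 3))), 182), -1)) = Mul(Add(-107, 117), Pow(Add(Add(Rational(17, 8), Mul(Rational(1, 8), -1)), 182), -1)) = Mul(10, Pow(Add(Add(Rational(17, 8), Rational(-1, 8)), 182), -1)) = Mul(10, Pow(Add(2, 182), -1)) = Mul(10, Pow(184, -1)) = Mul(10, Rational(1, 184)) = Rational(5, 92)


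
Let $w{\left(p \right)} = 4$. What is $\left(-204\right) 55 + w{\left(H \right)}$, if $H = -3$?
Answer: $-11216$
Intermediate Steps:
$\left(-204\right) 55 + w{\left(H \right)} = \left(-204\right) 55 + 4 = -11220 + 4 = -11216$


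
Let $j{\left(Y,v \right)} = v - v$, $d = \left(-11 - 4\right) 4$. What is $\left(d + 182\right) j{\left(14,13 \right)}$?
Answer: $0$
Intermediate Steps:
$d = -60$ ($d = \left(-15\right) 4 = -60$)
$j{\left(Y,v \right)} = 0$
$\left(d + 182\right) j{\left(14,13 \right)} = \left(-60 + 182\right) 0 = 122 \cdot 0 = 0$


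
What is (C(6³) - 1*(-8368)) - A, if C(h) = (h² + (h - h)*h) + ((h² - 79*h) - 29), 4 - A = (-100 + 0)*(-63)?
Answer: 90883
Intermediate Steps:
A = -6296 (A = 4 - (-100 + 0)*(-63) = 4 - (-100)*(-63) = 4 - 1*6300 = 4 - 6300 = -6296)
C(h) = -29 - 79*h + 2*h² (C(h) = (h² + 0*h) + (-29 + h² - 79*h) = (h² + 0) + (-29 + h² - 79*h) = h² + (-29 + h² - 79*h) = -29 - 79*h + 2*h²)
(C(6³) - 1*(-8368)) - A = ((-29 - 79*6³ + 2*(6³)²) - 1*(-8368)) - 1*(-6296) = ((-29 - 79*216 + 2*216²) + 8368) + 6296 = ((-29 - 17064 + 2*46656) + 8368) + 6296 = ((-29 - 17064 + 93312) + 8368) + 6296 = (76219 + 8368) + 6296 = 84587 + 6296 = 90883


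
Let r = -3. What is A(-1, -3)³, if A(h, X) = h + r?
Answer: -64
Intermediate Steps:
A(h, X) = -3 + h (A(h, X) = h - 3 = -3 + h)
A(-1, -3)³ = (-3 - 1)³ = (-4)³ = -64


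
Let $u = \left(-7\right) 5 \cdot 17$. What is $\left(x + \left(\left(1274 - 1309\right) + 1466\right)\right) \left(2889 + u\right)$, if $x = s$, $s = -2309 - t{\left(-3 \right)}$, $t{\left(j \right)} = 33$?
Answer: $-2089834$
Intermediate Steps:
$u = -595$ ($u = \left(-35\right) 17 = -595$)
$s = -2342$ ($s = -2309 - 33 = -2342$)
$x = -2342$
$\left(x + \left(\left(1274 - 1309\right) + 1466\right)\right) \left(2889 + u\right) = \left(-2342 + \left(\left(1274 - 1309\right) + 1466\right)\right) \left(2889 - 595\right) = \left(-2342 + \left(-35 + 1466\right)\right) 2294 = \left(-2342 + 1431\right) 2294 = \left(-911\right) 2294 = -2089834$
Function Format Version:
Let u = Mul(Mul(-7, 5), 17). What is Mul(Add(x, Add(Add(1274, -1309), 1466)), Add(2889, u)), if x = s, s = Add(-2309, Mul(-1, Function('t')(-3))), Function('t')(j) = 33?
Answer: -2089834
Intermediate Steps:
u = -595 (u = Mul(-35, 17) = -595)
s = -2342 (s = Add(-2309, Mul(-1, 33)) = Add(-2309, -33) = -2342)
x = -2342
Mul(Add(x, Add(Add(1274, -1309), 1466)), Add(2889, u)) = Mul(Add(-2342, Add(Add(1274, -1309), 1466)), Add(2889, -595)) = Mul(Add(-2342, Add(-35, 1466)), 2294) = Mul(Add(-2342, 1431), 2294) = Mul(-911, 2294) = -2089834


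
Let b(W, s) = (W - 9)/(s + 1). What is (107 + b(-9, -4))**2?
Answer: 12769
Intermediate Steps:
b(W, s) = (-9 + W)/(1 + s)
(107 + b(-9, -4))**2 = (107 + (-9 - 9)/(1 - 4))**2 = (107 - 18/(-3))**2 = (107 - 1/3*(-18))**2 = (107 + 6)**2 = 113**2 = 12769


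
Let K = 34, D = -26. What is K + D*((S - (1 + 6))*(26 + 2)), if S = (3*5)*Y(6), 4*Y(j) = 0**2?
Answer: 5130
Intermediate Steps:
Y(j) = 0 (Y(j) = (1/4)*0**2 = (1/4)*0 = 0)
S = 0 (S = (3*5)*0 = 15*0 = 0)
K + D*((S - (1 + 6))*(26 + 2)) = 34 - 26*(0 - (1 + 6))*(26 + 2) = 34 - 26*(0 - 1*7)*28 = 34 - 26*(0 - 7)*28 = 34 - (-182)*28 = 34 - 26*(-196) = 34 + 5096 = 5130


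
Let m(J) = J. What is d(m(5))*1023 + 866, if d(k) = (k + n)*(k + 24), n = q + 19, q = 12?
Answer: 1068878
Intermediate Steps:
n = 31 (n = 12 + 19 = 31)
d(k) = (24 + k)*(31 + k) (d(k) = (k + 31)*(k + 24) = (31 + k)*(24 + k) = (24 + k)*(31 + k))
d(m(5))*1023 + 866 = (744 + 5**2 + 55*5)*1023 + 866 = (744 + 25 + 275)*1023 + 866 = 1044*1023 + 866 = 1068012 + 866 = 1068878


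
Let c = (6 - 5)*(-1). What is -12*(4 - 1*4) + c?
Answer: -1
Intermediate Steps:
c = -1 (c = 1*(-1) = -1)
-12*(4 - 1*4) + c = -12*(4 - 1*4) - 1 = -12*(4 - 4) - 1 = -12*0 - 1 = 0 - 1 = -1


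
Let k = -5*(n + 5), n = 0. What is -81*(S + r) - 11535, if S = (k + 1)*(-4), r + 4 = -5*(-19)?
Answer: -26682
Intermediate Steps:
r = 91 (r = -4 - 5*(-19) = -4 + 95 = 91)
k = -25 (k = -5*(0 + 5) = -5*5 = -25)
S = 96 (S = (-25 + 1)*(-4) = -24*(-4) = 96)
-81*(S + r) - 11535 = -81*(96 + 91) - 11535 = -81*187 - 11535 = -15147 - 11535 = -26682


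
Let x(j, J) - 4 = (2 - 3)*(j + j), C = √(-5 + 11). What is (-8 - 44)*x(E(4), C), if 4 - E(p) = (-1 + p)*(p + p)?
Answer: -2288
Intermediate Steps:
C = √6 ≈ 2.4495
E(p) = 4 - 2*p*(-1 + p) (E(p) = 4 - (-1 + p)*(p + p) = 4 - (-1 + p)*2*p = 4 - 2*p*(-1 + p))
x(j, J) = 4 - 2*j (x(j, J) = 4 + (2 - 3)*(j + j) = 4 - 2*j)
(-8 - 44)*x(E(4), C) = (-8 - 44)*(4 - 2*(4 - 2*4² + 2*4)) = -52*(4 - 2*(4 - 2*16 + 8)) = -52*(4 - 2*(4 - 32 + 8)) = -52*(4 - 2*(-20)) = -52*(4 + 40) = -52*44 = -2288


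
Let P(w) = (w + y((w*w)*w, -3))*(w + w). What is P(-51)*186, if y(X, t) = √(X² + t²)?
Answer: 967572 - 56916*√1955143090 ≈ -2.5157e+9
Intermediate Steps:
P(w) = 2*w*(w + √(9 + w⁶)) (P(w) = (w + √(((w*w)*w)² + (-3)²))*(w + w) = (w + √((w²*w)² + 9))*(2*w) = (w + √((w³)² + 9))*(2*w) = (w + √(w⁶ + 9))*(2*w) = (w + √(9 + w⁶))*(2*w) = 2*w*(w + √(9 + w⁶)))
P(-51)*186 = (2*(-51)*(-51 + √(9 + (-51)⁶)))*186 = (2*(-51)*(-51 + √(9 + 17596287801)))*186 = (2*(-51)*(-51 + √17596287810))*186 = (2*(-51)*(-51 + 3*√1955143090))*186 = (5202 - 306*√1955143090)*186 = 967572 - 56916*√1955143090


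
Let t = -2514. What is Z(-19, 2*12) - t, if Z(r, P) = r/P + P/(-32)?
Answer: 60299/24 ≈ 2512.5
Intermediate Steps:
Z(r, P) = -P/32 + r/P (Z(r, P) = r/P + P*(-1/32) = r/P - P/32 = -P/32 + r/P)
Z(-19, 2*12) - t = (-12/16 - 19/(2*12)) - 1*(-2514) = (-1/32*24 - 19/24) + 2514 = (-¾ - 19*1/24) + 2514 = (-¾ - 19/24) + 2514 = -37/24 + 2514 = 60299/24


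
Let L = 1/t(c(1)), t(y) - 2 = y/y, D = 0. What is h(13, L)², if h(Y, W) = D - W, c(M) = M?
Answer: ⅑ ≈ 0.11111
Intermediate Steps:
t(y) = 3 (t(y) = 2 + y/y = 2 + 1 = 3)
L = ⅓ (L = 1/3 = ⅓ ≈ 0.33333)
h(Y, W) = -W (h(Y, W) = 0 - W = -W)
h(13, L)² = (-1*⅓)² = (-⅓)² = ⅑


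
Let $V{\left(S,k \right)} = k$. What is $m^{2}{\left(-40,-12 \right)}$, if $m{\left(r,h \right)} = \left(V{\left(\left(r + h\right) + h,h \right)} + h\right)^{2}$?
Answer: $331776$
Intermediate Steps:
$m{\left(r,h \right)} = 4 h^{2}$ ($m{\left(r,h \right)} = \left(h + h\right)^{2} = \left(2 h\right)^{2} = 4 h^{2}$)
$m^{2}{\left(-40,-12 \right)} = \left(4 \left(-12\right)^{2}\right)^{2} = \left(4 \cdot 144\right)^{2} = 576^{2} = 331776$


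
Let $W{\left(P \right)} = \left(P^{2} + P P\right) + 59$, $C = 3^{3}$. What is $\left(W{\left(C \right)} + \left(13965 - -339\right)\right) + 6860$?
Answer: $22681$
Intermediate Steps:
$C = 27$
$W{\left(P \right)} = 59 + 2 P^{2}$ ($W{\left(P \right)} = \left(P^{2} + P^{2}\right) + 59 = 2 P^{2} + 59 = 59 + 2 P^{2}$)
$\left(W{\left(C \right)} + \left(13965 - -339\right)\right) + 6860 = \left(\left(59 + 2 \cdot 27^{2}\right) + \left(13965 - -339\right)\right) + 6860 = \left(\left(59 + 2 \cdot 729\right) + \left(13965 + 339\right)\right) + 6860 = \left(\left(59 + 1458\right) + 14304\right) + 6860 = \left(1517 + 14304\right) + 6860 = 15821 + 6860 = 22681$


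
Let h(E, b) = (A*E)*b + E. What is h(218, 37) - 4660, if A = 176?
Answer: 1415174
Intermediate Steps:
h(E, b) = E + 176*E*b (h(E, b) = (176*E)*b + E = 176*E*b + E = E + 176*E*b)
h(218, 37) - 4660 = 218*(1 + 176*37) - 4660 = 218*(1 + 6512) - 4660 = 218*6513 - 4660 = 1419834 - 4660 = 1415174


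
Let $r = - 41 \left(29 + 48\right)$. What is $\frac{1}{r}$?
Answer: $- \frac{1}{3157} \approx -0.00031676$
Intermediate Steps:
$r = -3157$ ($r = \left(-41\right) 77 = -3157$)
$\frac{1}{r} = \frac{1}{-3157} = - \frac{1}{3157}$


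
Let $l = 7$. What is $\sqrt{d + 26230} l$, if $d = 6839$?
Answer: $7 \sqrt{33069} \approx 1272.9$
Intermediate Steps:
$\sqrt{d + 26230} l = \sqrt{6839 + 26230} \cdot 7 = \sqrt{33069} \cdot 7 = 7 \sqrt{33069}$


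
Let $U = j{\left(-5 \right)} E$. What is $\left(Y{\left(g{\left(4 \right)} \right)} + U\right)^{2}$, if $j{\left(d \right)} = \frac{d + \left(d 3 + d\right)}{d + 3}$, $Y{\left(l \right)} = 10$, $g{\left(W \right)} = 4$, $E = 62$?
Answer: $616225$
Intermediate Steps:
$j{\left(d \right)} = \frac{5 d}{3 + d}$ ($j{\left(d \right)} = \frac{d + \left(3 d + d\right)}{3 + d} = \frac{d + 4 d}{3 + d} = \frac{5 d}{3 + d}$)
$U = 775$ ($U = 5 \left(-5\right) \frac{1}{3 - 5} \cdot 62 = 5 \left(-5\right) \frac{1}{-2} \cdot 62 = 5 \left(-5\right) \left(- \frac{1}{2}\right) 62 = \frac{25}{2} \cdot 62 = 775$)
$\left(Y{\left(g{\left(4 \right)} \right)} + U\right)^{2} = \left(10 + 775\right)^{2} = 785^{2} = 616225$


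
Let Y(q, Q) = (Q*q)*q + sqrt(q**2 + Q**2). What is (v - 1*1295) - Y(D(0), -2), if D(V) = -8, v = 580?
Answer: -587 - 2*sqrt(17) ≈ -595.25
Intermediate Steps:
Y(q, Q) = sqrt(Q**2 + q**2) + Q*q**2 (Y(q, Q) = Q*q**2 + sqrt(Q**2 + q**2) = sqrt(Q**2 + q**2) + Q*q**2)
(v - 1*1295) - Y(D(0), -2) = (580 - 1*1295) - (sqrt((-2)**2 + (-8)**2) - 2*(-8)**2) = (580 - 1295) - (sqrt(4 + 64) - 2*64) = -715 - (sqrt(68) - 128) = -715 - (2*sqrt(17) - 128) = -715 - (-128 + 2*sqrt(17)) = -715 + (128 - 2*sqrt(17)) = -587 - 2*sqrt(17)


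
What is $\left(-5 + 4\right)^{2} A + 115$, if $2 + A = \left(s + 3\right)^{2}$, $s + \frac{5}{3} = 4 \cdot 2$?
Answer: $\frac{1801}{9} \approx 200.11$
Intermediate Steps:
$s = \frac{19}{3}$ ($s = - \frac{5}{3} + 4 \cdot 2 = - \frac{5}{3} + 8 = \frac{19}{3} \approx 6.3333$)
$A = \frac{766}{9}$ ($A = -2 + \left(\frac{19}{3} + 3\right)^{2} = -2 + \left(\frac{28}{3}\right)^{2} = -2 + \frac{784}{9} = \frac{766}{9} \approx 85.111$)
$\left(-5 + 4\right)^{2} A + 115 = \left(-5 + 4\right)^{2} \cdot \frac{766}{9} + 115 = \left(-1\right)^{2} \cdot \frac{766}{9} + 115 = 1 \cdot \frac{766}{9} + 115 = \frac{766}{9} + 115 = \frac{1801}{9}$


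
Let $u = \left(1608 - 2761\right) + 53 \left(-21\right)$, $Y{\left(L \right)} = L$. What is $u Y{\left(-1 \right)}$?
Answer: $2266$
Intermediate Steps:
$u = -2266$ ($u = -1153 - 1113 = -2266$)
$u Y{\left(-1 \right)} = \left(-2266\right) \left(-1\right) = 2266$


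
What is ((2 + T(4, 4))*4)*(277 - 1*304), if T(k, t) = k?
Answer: -648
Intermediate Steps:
((2 + T(4, 4))*4)*(277 - 1*304) = ((2 + 4)*4)*(277 - 1*304) = (6*4)*(277 - 304) = 24*(-27) = -648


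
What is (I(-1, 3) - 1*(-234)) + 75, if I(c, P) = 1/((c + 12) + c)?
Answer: 3091/10 ≈ 309.10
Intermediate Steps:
I(c, P) = 1/(12 + 2*c) (I(c, P) = 1/((12 + c) + c) = 1/(12 + 2*c))
(I(-1, 3) - 1*(-234)) + 75 = (1/(2*(6 - 1)) - 1*(-234)) + 75 = ((½)/5 + 234) + 75 = ((½)*(⅕) + 234) + 75 = (⅒ + 234) + 75 = 2341/10 + 75 = 3091/10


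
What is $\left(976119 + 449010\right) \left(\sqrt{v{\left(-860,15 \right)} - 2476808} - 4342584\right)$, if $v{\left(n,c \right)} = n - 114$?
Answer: $-6188742393336 + 1425129 i \sqrt{2477782} \approx -6.1887 \cdot 10^{12} + 2.2433 \cdot 10^{9} i$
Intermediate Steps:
$v{\left(n,c \right)} = -114 + n$ ($v{\left(n,c \right)} = n - 114 = -114 + n$)
$\left(976119 + 449010\right) \left(\sqrt{v{\left(-860,15 \right)} - 2476808} - 4342584\right) = \left(976119 + 449010\right) \left(\sqrt{\left(-114 - 860\right) - 2476808} - 4342584\right) = 1425129 \left(\sqrt{-974 - 2476808} - 4342584\right) = 1425129 \left(\sqrt{-2477782} - 4342584\right) = 1425129 \left(i \sqrt{2477782} - 4342584\right) = 1425129 \left(-4342584 + i \sqrt{2477782}\right) = -6188742393336 + 1425129 i \sqrt{2477782}$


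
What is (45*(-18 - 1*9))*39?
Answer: -47385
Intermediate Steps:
(45*(-18 - 1*9))*39 = (45*(-18 - 9))*39 = (45*(-27))*39 = -1215*39 = -47385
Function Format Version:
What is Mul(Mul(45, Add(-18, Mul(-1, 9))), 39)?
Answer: -47385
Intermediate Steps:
Mul(Mul(45, Add(-18, Mul(-1, 9))), 39) = Mul(Mul(45, Add(-18, -9)), 39) = Mul(Mul(45, -27), 39) = Mul(-1215, 39) = -47385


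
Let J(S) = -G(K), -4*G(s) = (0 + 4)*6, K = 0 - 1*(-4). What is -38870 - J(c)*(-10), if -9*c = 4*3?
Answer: -38810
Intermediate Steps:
K = 4 (K = 0 + 4 = 4)
G(s) = -6 (G(s) = -(0 + 4)*6/4 = -6)
c = -4/3 (c = -4*3/9 = -⅑*12 = -4/3 ≈ -1.3333)
J(S) = 6 (J(S) = -1*(-6) = 6)
-38870 - J(c)*(-10) = -38870 - 6*(-10) = -38870 - 1*(-60) = -38870 + 60 = -38810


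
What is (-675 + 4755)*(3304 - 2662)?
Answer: 2619360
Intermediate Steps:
(-675 + 4755)*(3304 - 2662) = 4080*642 = 2619360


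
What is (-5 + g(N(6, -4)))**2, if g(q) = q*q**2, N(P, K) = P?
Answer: 44521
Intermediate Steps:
g(q) = q**3
(-5 + g(N(6, -4)))**2 = (-5 + 6**3)**2 = (-5 + 216)**2 = 211**2 = 44521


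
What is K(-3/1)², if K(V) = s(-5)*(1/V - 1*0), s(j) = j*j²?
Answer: 15625/9 ≈ 1736.1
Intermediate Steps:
s(j) = j³
K(V) = -125/V (K(V) = (-5)³*(1/V - 1*0) = -125*(1/V + 0) = -125/V)
K(-3/1)² = (-125/((-3/1)))² = (-125/((-3*1)))² = (-125/(-3))² = (-125*(-⅓))² = (125/3)² = 15625/9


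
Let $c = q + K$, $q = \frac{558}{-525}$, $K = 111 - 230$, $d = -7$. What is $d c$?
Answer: $\frac{21011}{25} \approx 840.44$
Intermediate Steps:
$K = -119$
$q = - \frac{186}{175}$ ($q = 558 \left(- \frac{1}{525}\right) = - \frac{186}{175} \approx -1.0629$)
$c = - \frac{21011}{175}$ ($c = - \frac{186}{175} - 119 = - \frac{21011}{175} \approx -120.06$)
$d c = \left(-7\right) \left(- \frac{21011}{175}\right) = \frac{21011}{25}$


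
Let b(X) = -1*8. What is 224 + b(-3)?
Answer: 216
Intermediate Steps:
b(X) = -8
224 + b(-3) = 224 - 8 = 216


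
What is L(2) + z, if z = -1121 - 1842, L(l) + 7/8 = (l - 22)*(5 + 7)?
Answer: -25631/8 ≈ -3203.9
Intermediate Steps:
L(l) = -2119/8 + 12*l (L(l) = -7/8 + (l - 22)*(5 + 7) = -7/8 + (-22 + l)*12 = -7/8 + (-264 + 12*l) = -2119/8 + 12*l)
z = -2963
L(2) + z = (-2119/8 + 12*2) - 2963 = (-2119/8 + 24) - 2963 = -1927/8 - 2963 = -25631/8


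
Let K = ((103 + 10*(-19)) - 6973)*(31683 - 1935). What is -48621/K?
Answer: 16207/70006960 ≈ 0.00023151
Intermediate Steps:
K = -210020880 (K = ((103 - 190) - 6973)*29748 = (-87 - 6973)*29748 = -7060*29748 = -210020880)
-48621/K = -48621/(-210020880) = -48621*(-1/210020880) = 16207/70006960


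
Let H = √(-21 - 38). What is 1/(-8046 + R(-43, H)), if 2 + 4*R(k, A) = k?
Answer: -4/32229 ≈ -0.00012411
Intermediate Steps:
H = I*√59 (H = √(-59) = I*√59 ≈ 7.6811*I)
R(k, A) = -½ + k/4
1/(-8046 + R(-43, H)) = 1/(-8046 + (-½ + (¼)*(-43))) = 1/(-8046 + (-½ - 43/4)) = 1/(-8046 - 45/4) = 1/(-32229/4) = -4/32229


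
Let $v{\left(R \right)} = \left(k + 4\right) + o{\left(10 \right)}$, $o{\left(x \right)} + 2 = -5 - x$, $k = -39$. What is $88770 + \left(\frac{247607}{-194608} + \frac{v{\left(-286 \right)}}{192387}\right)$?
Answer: $\frac{255654271501415}{2880003792} \approx 88769.0$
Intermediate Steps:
$o{\left(x \right)} = -7 - x$ ($o{\left(x \right)} = -2 - \left(5 + x\right) = -7 - x$)
$v{\left(R \right)} = -52$ ($v{\left(R \right)} = \left(-39 + 4\right) - 17 = -35 - 17 = -52$)
$88770 + \left(\frac{247607}{-194608} + \frac{v{\left(-286 \right)}}{192387}\right) = 88770 + \left(\frac{247607}{-194608} - \frac{52}{192387}\right) = 88770 + \left(247607 \left(- \frac{1}{194608}\right) - \frac{4}{14799}\right) = 88770 - \frac{3665114425}{2880003792} = \frac{255654271501415}{2880003792}$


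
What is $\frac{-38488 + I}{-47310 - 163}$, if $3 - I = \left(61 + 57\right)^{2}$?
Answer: $\frac{52409}{47473} \approx 1.104$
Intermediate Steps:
$I = -13921$ ($I = 3 - \left(61 + 57\right)^{2} = 3 - 118^{2} = 3 - 13924 = -13921$)
$\frac{-38488 + I}{-47310 - 163} = \frac{-38488 - 13921}{-47310 - 163} = - \frac{52409}{-47473} = \left(-52409\right) \left(- \frac{1}{47473}\right) = \frac{52409}{47473}$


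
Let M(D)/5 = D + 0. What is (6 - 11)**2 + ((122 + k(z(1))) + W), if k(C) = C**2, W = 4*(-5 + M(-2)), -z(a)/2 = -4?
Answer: 151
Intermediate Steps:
z(a) = 8 (z(a) = -2*(-4) = 8)
M(D) = 5*D (M(D) = 5*(D + 0) = 5*D)
W = -60 (W = 4*(-5 + 5*(-2)) = 4*(-5 - 10) = 4*(-15) = -60)
(6 - 11)**2 + ((122 + k(z(1))) + W) = (6 - 11)**2 + ((122 + 8**2) - 60) = (-5)**2 + ((122 + 64) - 60) = 25 + (186 - 60) = 25 + 126 = 151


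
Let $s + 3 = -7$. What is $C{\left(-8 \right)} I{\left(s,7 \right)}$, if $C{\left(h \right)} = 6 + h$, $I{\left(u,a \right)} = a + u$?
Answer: $6$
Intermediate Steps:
$s = -10$ ($s = -3 - 7 = -10$)
$C{\left(-8 \right)} I{\left(s,7 \right)} = \left(6 - 8\right) \left(7 - 10\right) = \left(-2\right) \left(-3\right) = 6$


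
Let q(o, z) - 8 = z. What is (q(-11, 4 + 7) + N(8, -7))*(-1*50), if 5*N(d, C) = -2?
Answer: -930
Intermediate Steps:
N(d, C) = -⅖ (N(d, C) = (⅕)*(-2) = -⅖)
q(o, z) = 8 + z
(q(-11, 4 + 7) + N(8, -7))*(-1*50) = ((8 + (4 + 7)) - ⅖)*(-1*50) = ((8 + 11) - ⅖)*(-50) = (19 - ⅖)*(-50) = (93/5)*(-50) = -930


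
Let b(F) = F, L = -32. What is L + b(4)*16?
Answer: 32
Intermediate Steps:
L + b(4)*16 = -32 + 4*16 = -32 + 64 = 32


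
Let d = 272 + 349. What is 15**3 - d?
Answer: 2754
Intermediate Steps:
d = 621
15**3 - d = 15**3 - 1*621 = 3375 - 621 = 2754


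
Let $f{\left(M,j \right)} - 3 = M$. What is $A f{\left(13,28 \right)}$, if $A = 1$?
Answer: $16$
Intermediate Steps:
$f{\left(M,j \right)} = 3 + M$
$A f{\left(13,28 \right)} = 1 \left(3 + 13\right) = 1 \cdot 16 = 16$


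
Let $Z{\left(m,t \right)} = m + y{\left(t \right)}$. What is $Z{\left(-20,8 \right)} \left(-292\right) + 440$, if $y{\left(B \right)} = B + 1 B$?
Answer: $1608$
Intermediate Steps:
$y{\left(B \right)} = 2 B$ ($y{\left(B \right)} = B + B = 2 B$)
$Z{\left(m,t \right)} = m + 2 t$
$Z{\left(-20,8 \right)} \left(-292\right) + 440 = \left(-20 + 2 \cdot 8\right) \left(-292\right) + 440 = \left(-20 + 16\right) \left(-292\right) + 440 = \left(-4\right) \left(-292\right) + 440 = 1168 + 440 = 1608$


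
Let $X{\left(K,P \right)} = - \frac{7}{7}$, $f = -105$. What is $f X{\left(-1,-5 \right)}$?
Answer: $105$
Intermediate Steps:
$X{\left(K,P \right)} = -1$ ($X{\left(K,P \right)} = \left(-7\right) \frac{1}{7} = -1$)
$f X{\left(-1,-5 \right)} = \left(-105\right) \left(-1\right) = 105$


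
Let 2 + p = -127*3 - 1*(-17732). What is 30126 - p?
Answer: 12777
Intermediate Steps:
p = 17349 (p = -2 + (-127*3 - 1*(-17732)) = -2 + (-381 + 17732) = -2 + 17351 = 17349)
30126 - p = 30126 - 1*17349 = 30126 - 17349 = 12777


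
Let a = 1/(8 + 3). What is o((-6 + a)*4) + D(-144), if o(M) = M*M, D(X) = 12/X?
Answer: 811079/1452 ≈ 558.59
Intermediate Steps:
a = 1/11 ≈ 0.090909
o(M) = M**2
o((-6 + a)*4) + D(-144) = ((-6 + 1/11)*4)**2 + 12/(-144) = (-65/11*4)**2 + 12*(-1/144) = (-260/11)**2 - 1/12 = 67600/121 - 1/12 = 811079/1452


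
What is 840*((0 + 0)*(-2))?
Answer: 0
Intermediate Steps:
840*((0 + 0)*(-2)) = 840*(0*(-2)) = 840*0 = 0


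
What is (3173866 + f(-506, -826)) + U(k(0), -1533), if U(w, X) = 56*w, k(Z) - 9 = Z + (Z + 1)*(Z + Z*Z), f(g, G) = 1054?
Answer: 3175424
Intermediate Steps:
k(Z) = 9 + Z + (1 + Z)*(Z + Z**2) (k(Z) = 9 + (Z + (Z + 1)*(Z + Z*Z)) = 9 + (Z + (1 + Z)*(Z + Z**2)) = 9 + Z + (1 + Z)*(Z + Z**2))
(3173866 + f(-506, -826)) + U(k(0), -1533) = (3173866 + 1054) + 56*(9 + 0**3 + 2*0 + 2*0**2) = 3174920 + 56*(9 + 0 + 0 + 2*0) = 3174920 + 56*(9 + 0 + 0 + 0) = 3174920 + 56*9 = 3174920 + 504 = 3175424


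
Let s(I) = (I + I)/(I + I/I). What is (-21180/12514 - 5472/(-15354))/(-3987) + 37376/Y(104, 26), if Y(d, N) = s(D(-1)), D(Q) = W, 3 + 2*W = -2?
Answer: 1193013930775838/106397500635 ≈ 11213.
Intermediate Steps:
W = -5/2 (W = -3/2 + (½)*(-2) = -3/2 - 1 = -5/2 ≈ -2.5000)
D(Q) = -5/2
s(I) = 2*I/(1 + I) (s(I) = (2*I)/(I + 1) = (2*I)/(1 + I) = 2*I/(1 + I))
Y(d, N) = 10/3 (Y(d, N) = 2*(-5/2)/(1 - 5/2) = 2*(-5/2)/(-3/2) = 2*(-5/2)*(-⅔) = 10/3)
(-21180/12514 - 5472/(-15354))/(-3987) + 37376/Y(104, 26) = (-21180/12514 - 5472/(-15354))/(-3987) + 37376/(10/3) = (-21180*1/12514 - 5472*(-1/15354))*(-1/3987) + 37376*(3/10) = (-10590/6257 + 304/853)*(-1/3987) + 56064/5 = -7131142/5337221*(-1/3987) + 56064/5 = 7131142/21279500127 + 56064/5 = 1193013930775838/106397500635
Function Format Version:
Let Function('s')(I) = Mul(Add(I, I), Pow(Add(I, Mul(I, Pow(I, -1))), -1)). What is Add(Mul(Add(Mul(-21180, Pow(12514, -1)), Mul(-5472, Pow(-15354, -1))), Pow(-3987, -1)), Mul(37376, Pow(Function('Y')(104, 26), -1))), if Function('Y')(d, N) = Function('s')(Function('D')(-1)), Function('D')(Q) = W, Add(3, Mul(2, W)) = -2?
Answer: Rational(1193013930775838, 106397500635) ≈ 11213.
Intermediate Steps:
W = Rational(-5, 2) (W = Add(Rational(-3, 2), Mul(Rational(1, 2), -2)) = Add(Rational(-3, 2), -1) = Rational(-5, 2) ≈ -2.5000)
Function('D')(Q) = Rational(-5, 2)
Function('s')(I) = Mul(2, I, Pow(Add(1, I), -1)) (Function('s')(I) = Mul(Mul(2, I), Pow(Add(I, 1), -1)) = Mul(Mul(2, I), Pow(Add(1, I), -1)) = Mul(2, I, Pow(Add(1, I), -1)))
Function('Y')(d, N) = Rational(10, 3) (Function('Y')(d, N) = Mul(2, Rational(-5, 2), Pow(Add(1, Rational(-5, 2)), -1)) = Mul(2, Rational(-5, 2), Pow(Rational(-3, 2), -1)) = Mul(2, Rational(-5, 2), Rational(-2, 3)) = Rational(10, 3))
Add(Mul(Add(Mul(-21180, Pow(12514, -1)), Mul(-5472, Pow(-15354, -1))), Pow(-3987, -1)), Mul(37376, Pow(Function('Y')(104, 26), -1))) = Add(Mul(Add(Mul(-21180, Pow(12514, -1)), Mul(-5472, Pow(-15354, -1))), Pow(-3987, -1)), Mul(37376, Pow(Rational(10, 3), -1))) = Add(Mul(Add(Mul(-21180, Rational(1, 12514)), Mul(-5472, Rational(-1, 15354))), Rational(-1, 3987)), Mul(37376, Rational(3, 10))) = Add(Mul(Add(Rational(-10590, 6257), Rational(304, 853)), Rational(-1, 3987)), Rational(56064, 5)) = Add(Mul(Rational(-7131142, 5337221), Rational(-1, 3987)), Rational(56064, 5)) = Add(Rational(7131142, 21279500127), Rational(56064, 5)) = Rational(1193013930775838, 106397500635)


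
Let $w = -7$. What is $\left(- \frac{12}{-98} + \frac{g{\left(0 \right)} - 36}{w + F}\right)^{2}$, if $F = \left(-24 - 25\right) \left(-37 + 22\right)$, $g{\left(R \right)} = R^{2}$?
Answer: $\frac{8649}{1623076} \approx 0.0053288$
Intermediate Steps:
$F = 735$ ($F = \left(-49\right) \left(-15\right) = 735$)
$\left(- \frac{12}{-98} + \frac{g{\left(0 \right)} - 36}{w + F}\right)^{2} = \left(- \frac{12}{-98} + \frac{0^{2} - 36}{-7 + 735}\right)^{2} = \left(\left(-12\right) \left(- \frac{1}{98}\right) + \frac{0 - 36}{728}\right)^{2} = \left(\frac{6}{49} - \frac{9}{182}\right)^{2} = \left(\frac{93}{1274}\right)^{2} = \frac{8649}{1623076}$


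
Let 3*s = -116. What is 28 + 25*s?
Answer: -2816/3 ≈ -938.67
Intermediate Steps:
s = -116/3 (s = (1/3)*(-116) = -116/3 ≈ -38.667)
28 + 25*s = 28 + 25*(-116/3) = 28 - 2900/3 = -2816/3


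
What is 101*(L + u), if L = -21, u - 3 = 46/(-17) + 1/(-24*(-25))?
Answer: -21329483/10200 ≈ -2091.1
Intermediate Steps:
u = 3017/10200 (u = 3 + (46/(-17) + 1/(-24*(-25))) = 3 + (46*(-1/17) - 1/24*(-1/25)) = 3 + (-46/17 + 1/600) = 3 - 27583/10200 = 3017/10200 ≈ 0.29578)
101*(L + u) = 101*(-21 + 3017/10200) = 101*(-211183/10200) = -21329483/10200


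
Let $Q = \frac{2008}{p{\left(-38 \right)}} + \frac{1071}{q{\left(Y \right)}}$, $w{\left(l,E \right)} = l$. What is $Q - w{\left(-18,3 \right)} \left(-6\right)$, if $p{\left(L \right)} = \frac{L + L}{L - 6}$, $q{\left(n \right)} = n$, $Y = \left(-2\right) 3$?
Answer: $\frac{33289}{38} \approx 876.03$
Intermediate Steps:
$Y = -6$
$p{\left(L \right)} = \frac{2 L}{-6 + L}$
$Q = \frac{37393}{38}$ ($Q = \frac{2008}{2 \left(-38\right) \frac{1}{-6 - 38}} + \frac{1071}{-6} = \frac{2008}{2 \left(-38\right) \frac{1}{-44}} + 1071 \left(- \frac{1}{6}\right) = \frac{2008}{2 \left(-38\right) \left(- \frac{1}{44}\right)} - \frac{357}{2} = \frac{2008}{\frac{19}{11}} - \frac{357}{2} = 2008 \cdot \frac{11}{19} - \frac{357}{2} = \frac{22088}{19} - \frac{357}{2} = \frac{37393}{38} \approx 984.03$)
$Q - w{\left(-18,3 \right)} \left(-6\right) = \frac{37393}{38} - \left(-18\right) \left(-6\right) = \frac{37393}{38} - 108 = \frac{33289}{38}$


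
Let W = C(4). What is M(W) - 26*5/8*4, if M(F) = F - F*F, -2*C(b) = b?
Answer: -71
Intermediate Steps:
C(b) = -b/2
W = -2 (W = -½*4 = -2)
M(F) = F - F²
M(W) - 26*5/8*4 = -2*(1 - 1*(-2)) - 26*5/8*4 = -2*(1 + 2) - 26*5*(⅛)*4 = -2*3 - 65*4/4 = -6 - 26*5/2 = -6 - 65 = -71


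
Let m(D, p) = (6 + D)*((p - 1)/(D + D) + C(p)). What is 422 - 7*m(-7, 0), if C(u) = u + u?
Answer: 845/2 ≈ 422.50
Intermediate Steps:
C(u) = 2*u
m(D, p) = (6 + D)*(2*p + (-1 + p)/(2*D)) (m(D, p) = (6 + D)*((p - 1)/(D + D) + 2*p) = (6 + D)*((-1 + p)/((2*D)) + 2*p) = (6 + D)*((-1 + p)*(1/(2*D)) + 2*p) = (6 + D)*((-1 + p)/(2*D) + 2*p) = (6 + D)*(2*p + (-1 + p)/(2*D)))
422 - 7*m(-7, 0) = 422 - 7*(½)*(-6 + 6*0 - 7*(-1 + 25*0 + 4*(-7)*0))/(-7) = 422 - 7*(½)*(-⅐)*(-6 + 0 - 7*(-1 + 0 + 0)) = 422 - 7*(½)*(-⅐)*(-6 + 0 - 7*(-1)) = 422 - 7*(½)*(-⅐)*(-6 + 0 + 7) = 422 - 7*(½)*(-⅐)*1 = 422 - 7*(-1)/14 = 422 - 1*(-½) = 422 + ½ = 845/2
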